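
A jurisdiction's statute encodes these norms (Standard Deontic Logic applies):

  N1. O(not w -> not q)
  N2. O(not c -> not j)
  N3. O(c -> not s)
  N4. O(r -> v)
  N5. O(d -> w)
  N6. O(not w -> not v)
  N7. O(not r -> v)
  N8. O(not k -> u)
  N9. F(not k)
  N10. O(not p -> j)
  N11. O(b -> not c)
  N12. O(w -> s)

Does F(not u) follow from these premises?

No

Premise 8 is O(not k -> u), but O(not k) is not derivable from the premises, so it does not yield O(u).
No other premise forces O(u). An ideal world satisfying every premise can still have not u true, so F(not u) is not derivable.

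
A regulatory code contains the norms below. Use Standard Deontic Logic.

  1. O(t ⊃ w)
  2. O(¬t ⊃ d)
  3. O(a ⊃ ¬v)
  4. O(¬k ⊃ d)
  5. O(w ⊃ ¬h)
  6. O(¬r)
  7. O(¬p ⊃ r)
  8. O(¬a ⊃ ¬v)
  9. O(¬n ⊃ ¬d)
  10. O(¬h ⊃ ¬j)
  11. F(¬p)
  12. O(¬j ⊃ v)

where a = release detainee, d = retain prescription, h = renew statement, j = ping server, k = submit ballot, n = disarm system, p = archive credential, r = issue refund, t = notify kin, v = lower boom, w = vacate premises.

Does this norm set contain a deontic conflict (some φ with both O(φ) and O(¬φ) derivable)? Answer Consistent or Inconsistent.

Premise 7 is O(¬p ⊃ r), but O(¬p) is not derivable from the premises, so it does not yield O(r).
So O(r) is not derivable, and the apparent clash with O(¬r) does not arise.
A world satisfying every obligation exists (e.g. a=false, d=true, h=true, j=true, k=false, n=true, p=true, r=false, t=false, v=false, w=false); no atom is both obligatory and forbidden, so the set is consistent.

Consistent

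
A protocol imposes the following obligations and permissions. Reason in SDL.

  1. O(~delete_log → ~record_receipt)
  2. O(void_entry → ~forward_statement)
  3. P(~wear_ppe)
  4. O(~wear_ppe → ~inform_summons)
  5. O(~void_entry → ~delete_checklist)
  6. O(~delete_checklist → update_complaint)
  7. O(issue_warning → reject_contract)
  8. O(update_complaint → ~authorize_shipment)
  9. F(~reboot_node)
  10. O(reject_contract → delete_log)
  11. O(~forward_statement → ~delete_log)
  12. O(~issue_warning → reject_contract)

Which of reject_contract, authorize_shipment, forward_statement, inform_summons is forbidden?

Premises 12 and 7 cover both cases: O(~issue_warning → reject_contract) and O(issue_warning → reject_contract). Since ~issue_warning ∨ issue_warning is a tautology, O(reject_contract) follows.
Applying K to premise 10 (O(reject_contract → delete_log)) and O(reject_contract) yields O(delete_log).
The contrapositive of premise 11 (O(~forward_statement → ~delete_log)) is O(delete_log → forward_statement), and O(delete_log) is already established, so O(forward_statement).
Premise 2 is O(void_entry → ~forward_statement); contrapositively O(forward_statement → ~void_entry). Since O(forward_statement) holds, K gives O(~void_entry).
Premise 5 is O(~void_entry → ~delete_checklist); since O(~void_entry), deontic closure gives O(~delete_checklist).
With premise 6, O(~delete_checklist → update_complaint), the K-axiom yields O(update_complaint).
With premise 8, O(update_complaint → ~authorize_shipment), the K-axiom yields O(~authorize_shipment).
So O(~authorize_shipment) holds, i.e. authorize_shipment is forbidden. None of the other listed options is forbidden under the premises.

authorize_shipment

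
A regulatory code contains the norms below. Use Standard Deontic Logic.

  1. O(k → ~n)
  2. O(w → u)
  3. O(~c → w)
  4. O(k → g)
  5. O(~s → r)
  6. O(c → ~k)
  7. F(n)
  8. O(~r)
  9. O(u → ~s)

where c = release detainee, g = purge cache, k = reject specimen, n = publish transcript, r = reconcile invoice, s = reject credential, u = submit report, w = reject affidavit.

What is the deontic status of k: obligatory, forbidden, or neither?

Forbidden

Premise 8 gives O(~r).
The contrapositive of premise 5 (O(~s → r)) is O(~r → s), and O(~r) is already established, so O(s).
Premise 9 is O(u → ~s); contrapositively O(s → ~u). Since O(s) holds, K gives O(~u).
The contrapositive of premise 2 (O(w → u)) is O(~u → ~w), and O(~u) is already established, so O(~w).
Premise 3, O(~c → w), contraposes to O(~w → c); with O(~w) we get O(c).
Premise 6 is O(c → ~k); since O(c), deontic closure gives O(~k).
Premises 1, 4, 7 do not contribute to this derivation.
Thus O(~k), which is F(k): k is forbidden.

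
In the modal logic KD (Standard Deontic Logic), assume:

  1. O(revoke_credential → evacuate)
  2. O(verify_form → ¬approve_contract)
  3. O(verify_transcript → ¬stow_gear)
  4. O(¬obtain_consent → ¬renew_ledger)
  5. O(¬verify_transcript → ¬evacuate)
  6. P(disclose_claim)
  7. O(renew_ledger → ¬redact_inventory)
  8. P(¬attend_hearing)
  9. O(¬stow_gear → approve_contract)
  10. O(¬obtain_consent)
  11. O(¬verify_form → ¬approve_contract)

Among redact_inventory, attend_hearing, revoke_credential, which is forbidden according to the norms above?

Premises 2 and 11 cover both cases: O(verify_form → ¬approve_contract) and O(¬verify_form → ¬approve_contract). Since verify_form ∨ ¬verify_form is a tautology, O(¬approve_contract) follows.
The contrapositive of premise 9 (O(¬stow_gear → approve_contract)) is O(¬approve_contract → stow_gear), and O(¬approve_contract) is already established, so O(stow_gear).
The contrapositive of premise 3 (O(verify_transcript → ¬stow_gear)) is O(stow_gear → ¬verify_transcript), and O(stow_gear) is already established, so O(¬verify_transcript).
From O(¬verify_transcript) and premise 5, O(¬verify_transcript → ¬evacuate), we obtain O(¬evacuate).
The contrapositive of premise 1 (O(revoke_credential → evacuate)) is O(¬evacuate → ¬revoke_credential), and O(¬evacuate) is already established, so O(¬revoke_credential).
So O(¬revoke_credential) holds, i.e. revoke_credential is forbidden. None of the other listed options is forbidden under the premises.

revoke_credential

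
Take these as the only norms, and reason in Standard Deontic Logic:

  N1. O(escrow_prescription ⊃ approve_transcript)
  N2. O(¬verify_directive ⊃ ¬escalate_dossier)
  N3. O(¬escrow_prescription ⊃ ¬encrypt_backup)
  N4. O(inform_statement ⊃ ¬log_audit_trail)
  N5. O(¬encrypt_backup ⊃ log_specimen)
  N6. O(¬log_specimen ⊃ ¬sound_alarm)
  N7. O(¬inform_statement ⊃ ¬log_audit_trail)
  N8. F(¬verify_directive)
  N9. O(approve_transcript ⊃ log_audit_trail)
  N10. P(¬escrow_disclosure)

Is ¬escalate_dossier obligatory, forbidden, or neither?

Premise 2 is O(¬verify_directive ⊃ ¬escalate_dossier), but O(¬verify_directive) is not derivable from the premises, so it does not yield O(¬escalate_dossier).
No premise or chain of K-axiom applications forces O(¬escalate_dossier), and none forces O(escalate_dossier). So ¬escalate_dossier is neither obligatory nor forbidden under these norms.

Neither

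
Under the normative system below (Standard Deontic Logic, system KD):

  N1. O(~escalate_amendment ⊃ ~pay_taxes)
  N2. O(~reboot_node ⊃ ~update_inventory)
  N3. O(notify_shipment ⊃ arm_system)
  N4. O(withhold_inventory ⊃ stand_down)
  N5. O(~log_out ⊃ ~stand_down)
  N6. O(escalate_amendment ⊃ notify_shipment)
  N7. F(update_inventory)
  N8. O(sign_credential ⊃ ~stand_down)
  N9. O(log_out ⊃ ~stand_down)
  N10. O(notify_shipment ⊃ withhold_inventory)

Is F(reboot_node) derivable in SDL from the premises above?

No

Premise 2 is O(~reboot_node ⊃ ~update_inventory); even if O(~update_inventory) held, inferring O(~reboot_node) would be affirming the consequent — invalid.
No other premise forces O(~reboot_node). An ideal world satisfying every premise can still have reboot_node true, so F(reboot_node) is not derivable.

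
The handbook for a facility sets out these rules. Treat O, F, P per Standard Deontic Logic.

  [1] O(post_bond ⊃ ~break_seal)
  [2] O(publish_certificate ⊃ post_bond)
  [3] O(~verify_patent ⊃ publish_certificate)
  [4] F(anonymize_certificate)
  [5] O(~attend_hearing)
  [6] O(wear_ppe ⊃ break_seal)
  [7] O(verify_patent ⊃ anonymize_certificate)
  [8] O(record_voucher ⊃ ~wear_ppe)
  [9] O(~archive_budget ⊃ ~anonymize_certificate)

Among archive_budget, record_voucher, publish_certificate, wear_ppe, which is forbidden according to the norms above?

wear_ppe

Premise 4, F(anonymize_certificate), is equivalent to O(~anonymize_certificate).
Premise 7 is O(verify_patent ⊃ anonymize_certificate); contrapositively O(~anonymize_certificate ⊃ ~verify_patent). Since O(~anonymize_certificate) holds, K gives O(~verify_patent).
Applying K to premise 3 (O(~verify_patent ⊃ publish_certificate)) and O(~verify_patent) yields O(publish_certificate).
Premise 2 is O(publish_certificate ⊃ post_bond); since O(publish_certificate), deontic closure gives O(post_bond).
With premise 1, O(post_bond ⊃ ~break_seal), the K-axiom yields O(~break_seal).
Premise 6, O(wear_ppe ⊃ break_seal), contraposes to O(~break_seal ⊃ ~wear_ppe); with O(~break_seal) we get O(~wear_ppe).
So O(~wear_ppe) holds, i.e. wear_ppe is forbidden. None of the other listed options is forbidden under the premises.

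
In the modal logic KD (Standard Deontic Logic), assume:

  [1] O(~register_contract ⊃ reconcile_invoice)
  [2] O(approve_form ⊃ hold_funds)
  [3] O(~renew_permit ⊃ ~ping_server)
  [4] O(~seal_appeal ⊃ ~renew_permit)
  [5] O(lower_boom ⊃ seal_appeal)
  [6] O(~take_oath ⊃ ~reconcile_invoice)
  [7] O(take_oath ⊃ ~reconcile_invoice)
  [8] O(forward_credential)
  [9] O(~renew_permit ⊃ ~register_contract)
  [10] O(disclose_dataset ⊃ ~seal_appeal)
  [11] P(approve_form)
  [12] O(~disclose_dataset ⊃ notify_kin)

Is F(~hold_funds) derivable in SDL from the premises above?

Premise 2 is O(approve_form ⊃ hold_funds), but O(approve_form) is not derivable from the premises (the permission P(approve_form) asserts only ~O(~approve_form), not O(approve_form)), so it does not yield O(hold_funds).
No other premise forces O(hold_funds). An ideal world satisfying every premise can still have ~hold_funds true, so F(~hold_funds) is not derivable.

No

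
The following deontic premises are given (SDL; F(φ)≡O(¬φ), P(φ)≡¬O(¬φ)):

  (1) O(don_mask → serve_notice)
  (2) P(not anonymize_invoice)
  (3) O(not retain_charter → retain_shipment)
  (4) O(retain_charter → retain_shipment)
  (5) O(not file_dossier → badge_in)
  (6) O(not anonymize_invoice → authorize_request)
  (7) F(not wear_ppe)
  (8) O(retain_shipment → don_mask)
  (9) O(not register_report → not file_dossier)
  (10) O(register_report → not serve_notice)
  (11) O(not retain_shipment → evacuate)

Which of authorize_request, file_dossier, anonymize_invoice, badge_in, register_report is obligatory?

By case analysis on retain_charter: premise 4 gives O(retain_charter → retain_shipment) and premise 3 gives O(not retain_charter → retain_shipment), so O(retain_shipment) either way.
From O(retain_shipment) and premise 8, O(retain_shipment → don_mask), we obtain O(don_mask).
Premise 1 is O(don_mask → serve_notice); since O(don_mask), deontic closure gives O(serve_notice).
Premise 10 is O(register_report → not serve_notice); contrapositively O(serve_notice → not register_report). Since O(serve_notice) holds, K gives O(not register_report).
Premise 9 is O(not register_report → not file_dossier); since O(not register_report), deontic closure gives O(not file_dossier).
Applying K to premise 5 (O(not file_dossier → badge_in)) and O(not file_dossier) yields O(badge_in).
So O(badge_in) holds — badge_in is obligatory. None of the other listed options is made obligatory by any chain of premises.

badge_in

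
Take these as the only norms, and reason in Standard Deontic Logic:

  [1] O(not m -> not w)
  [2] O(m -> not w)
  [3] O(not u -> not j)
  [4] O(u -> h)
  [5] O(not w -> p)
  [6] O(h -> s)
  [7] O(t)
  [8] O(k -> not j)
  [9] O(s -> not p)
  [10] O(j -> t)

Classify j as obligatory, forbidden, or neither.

Premises 1 and 2 cover both cases: O(not m -> not w) and O(m -> not w). Since not m ∨ m is a tautology, O(not w) follows.
From O(not w) and premise 5, O(not w -> p), we obtain O(p).
Premise 9 is O(s -> not p); contrapositively O(p -> not s). Since O(p) holds, K gives O(not s).
Premise 6 is O(h -> s); contrapositively O(not s -> not h). Since O(not s) holds, K gives O(not h).
Premise 4, O(u -> h), contraposes to O(not h -> not u); with O(not h) we get O(not u).
Premise 3 is O(not u -> not j); since O(not u), deontic closure gives O(not j).
Premises 7, 8, 10 do not contribute to this derivation.
Thus O(not j), which is F(j): j is forbidden.

Forbidden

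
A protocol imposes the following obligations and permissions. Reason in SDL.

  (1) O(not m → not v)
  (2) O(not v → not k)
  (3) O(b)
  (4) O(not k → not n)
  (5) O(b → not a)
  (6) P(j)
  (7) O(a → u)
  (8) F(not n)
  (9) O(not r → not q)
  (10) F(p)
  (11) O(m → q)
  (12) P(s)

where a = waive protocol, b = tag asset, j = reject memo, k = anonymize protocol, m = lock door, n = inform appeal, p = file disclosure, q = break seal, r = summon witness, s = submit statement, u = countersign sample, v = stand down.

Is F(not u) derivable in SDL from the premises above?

No

Premise 7 is O(a → u), but O(a) is not derivable from the premises, so it does not yield O(u).
No other premise forces O(u). An ideal world satisfying every premise can still have not u true, so F(not u) is not derivable.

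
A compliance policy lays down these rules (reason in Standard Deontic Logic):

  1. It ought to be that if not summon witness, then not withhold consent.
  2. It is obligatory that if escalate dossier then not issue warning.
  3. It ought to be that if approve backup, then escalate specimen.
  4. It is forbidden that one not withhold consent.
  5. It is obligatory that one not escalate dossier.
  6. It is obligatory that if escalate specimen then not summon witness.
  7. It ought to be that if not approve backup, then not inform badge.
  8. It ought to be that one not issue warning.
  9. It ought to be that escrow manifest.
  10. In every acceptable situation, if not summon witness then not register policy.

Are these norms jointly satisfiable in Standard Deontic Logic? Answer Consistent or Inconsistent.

Consistent

Premise 2 is O(escalate_dossier → ¬issue_warning); even if O(¬issue_warning) held, inferring O(escalate_dossier) would be affirming the consequent — invalid.
So O(escalate_dossier) is not derivable, and the apparent clash with O(¬escalate_dossier) does not arise.
A world satisfying every obligation exists (e.g. approve_backup=false, escalate_dossier=false, escalate_specimen=false, escrow_manifest=true, inform_badge=false, issue_warning=false, register_policy=false, summon_witness=true, withhold_consent=true); no atom is both obligatory and forbidden, so the set is consistent.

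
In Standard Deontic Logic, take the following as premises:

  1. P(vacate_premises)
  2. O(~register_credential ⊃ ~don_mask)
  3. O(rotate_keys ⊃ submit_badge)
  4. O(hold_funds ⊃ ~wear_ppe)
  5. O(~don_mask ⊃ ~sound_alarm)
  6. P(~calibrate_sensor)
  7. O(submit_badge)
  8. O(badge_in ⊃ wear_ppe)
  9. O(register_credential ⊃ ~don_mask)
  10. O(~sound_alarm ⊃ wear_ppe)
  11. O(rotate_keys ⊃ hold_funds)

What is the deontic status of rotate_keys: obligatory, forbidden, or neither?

By case analysis on ~register_credential: premise 2 gives O(~register_credential ⊃ ~don_mask) and premise 9 gives O(register_credential ⊃ ~don_mask), so O(~don_mask) either way.
From O(~don_mask) and premise 5, O(~don_mask ⊃ ~sound_alarm), we obtain O(~sound_alarm).
From O(~sound_alarm) and premise 10, O(~sound_alarm ⊃ wear_ppe), we obtain O(wear_ppe).
The contrapositive of premise 4 (O(hold_funds ⊃ ~wear_ppe)) is O(wear_ppe ⊃ ~hold_funds), and O(wear_ppe) is already established, so O(~hold_funds).
Premise 11 is O(rotate_keys ⊃ hold_funds); contrapositively O(~hold_funds ⊃ ~rotate_keys). Since O(~hold_funds) holds, K gives O(~rotate_keys).
Premises 1, 3, 6, 7, 8 do not contribute to this derivation.
Thus O(~rotate_keys), which is F(rotate_keys): rotate_keys is forbidden.

Forbidden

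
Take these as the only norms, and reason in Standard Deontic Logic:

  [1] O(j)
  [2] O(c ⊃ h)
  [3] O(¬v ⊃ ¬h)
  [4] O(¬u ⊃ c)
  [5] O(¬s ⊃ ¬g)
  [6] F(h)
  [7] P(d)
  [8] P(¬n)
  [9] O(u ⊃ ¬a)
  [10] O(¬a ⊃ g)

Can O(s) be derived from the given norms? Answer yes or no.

Yes

Premise 6 is F(h), i.e. O(¬h).
The contrapositive of premise 2 (O(c ⊃ h)) is O(¬h ⊃ ¬c), and O(¬h) is already established, so O(¬c).
The contrapositive of premise 4 (O(¬u ⊃ c)) is O(¬c ⊃ u), and O(¬c) is already established, so O(u).
With premise 9, O(u ⊃ ¬a), the K-axiom yields O(¬a).
With premise 10, O(¬a ⊃ g), the K-axiom yields O(g).
Premise 5, O(¬s ⊃ ¬g), contraposes to O(g ⊃ s); with O(g) we get O(s).
Premises 1, 3, 7, 8 do not contribute to this derivation.
So O(s) follows.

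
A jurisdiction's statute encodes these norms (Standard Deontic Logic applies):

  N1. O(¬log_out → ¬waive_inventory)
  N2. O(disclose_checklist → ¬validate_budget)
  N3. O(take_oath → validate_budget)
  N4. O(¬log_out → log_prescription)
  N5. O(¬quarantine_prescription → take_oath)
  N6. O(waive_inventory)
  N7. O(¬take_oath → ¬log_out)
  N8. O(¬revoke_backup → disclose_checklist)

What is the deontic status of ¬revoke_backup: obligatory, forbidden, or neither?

Forbidden

Premise 6 states O(waive_inventory) outright.
The contrapositive of premise 1 (O(¬log_out → ¬waive_inventory)) is O(waive_inventory → log_out), and O(waive_inventory) is already established, so O(log_out).
The contrapositive of premise 7 (O(¬take_oath → ¬log_out)) is O(log_out → take_oath), and O(log_out) is already established, so O(take_oath).
Premise 3 is O(take_oath → validate_budget); since O(take_oath), deontic closure gives O(validate_budget).
The contrapositive of premise 2 (O(disclose_checklist → ¬validate_budget)) is O(validate_budget → ¬disclose_checklist), and O(validate_budget) is already established, so O(¬disclose_checklist).
Premise 8, O(¬revoke_backup → disclose_checklist), contraposes to O(¬disclose_checklist → revoke_backup); with O(¬disclose_checklist) we get O(revoke_backup).
Premises 4, 5 do not contribute to this derivation.
Thus O(revoke_backup), which is F(¬revoke_backup): ¬revoke_backup is forbidden.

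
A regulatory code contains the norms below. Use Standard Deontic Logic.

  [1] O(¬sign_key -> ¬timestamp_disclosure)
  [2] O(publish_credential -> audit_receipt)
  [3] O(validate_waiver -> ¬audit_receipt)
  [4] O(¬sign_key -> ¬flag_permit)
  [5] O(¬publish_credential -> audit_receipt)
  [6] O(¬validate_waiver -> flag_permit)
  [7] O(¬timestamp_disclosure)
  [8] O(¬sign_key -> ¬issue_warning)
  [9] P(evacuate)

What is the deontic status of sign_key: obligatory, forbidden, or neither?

Obligatory

Premises 5 and 2 are O(¬publish_credential -> audit_receipt) and O(publish_credential -> audit_receipt); every ideal world satisfies ¬publish_credential or publish_credential, so in either case audit_receipt holds — hence O(audit_receipt).
Premise 3, O(validate_waiver -> ¬audit_receipt), contraposes to O(audit_receipt -> ¬validate_waiver); with O(audit_receipt) we get O(¬validate_waiver).
With premise 6, O(¬validate_waiver -> flag_permit), the K-axiom yields O(flag_permit).
Premise 4, O(¬sign_key -> ¬flag_permit), contraposes to O(flag_permit -> sign_key); with O(flag_permit) we get O(sign_key).
Premises 1, 7, 8, 9 do not contribute to this derivation.
Hence sign_key is obligatory.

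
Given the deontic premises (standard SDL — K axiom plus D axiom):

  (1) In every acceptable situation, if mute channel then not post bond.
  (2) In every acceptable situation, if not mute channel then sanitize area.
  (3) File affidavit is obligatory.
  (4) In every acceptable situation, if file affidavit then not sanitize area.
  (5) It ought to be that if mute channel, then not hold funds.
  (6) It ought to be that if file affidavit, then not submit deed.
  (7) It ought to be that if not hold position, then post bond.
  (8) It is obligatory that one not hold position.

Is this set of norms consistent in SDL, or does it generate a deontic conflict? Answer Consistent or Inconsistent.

Premise 8 gives O(¬hold_position).
Premise 7 is O(¬hold_position → post_bond); since O(¬hold_position), deontic closure gives O(post_bond).
Premise 1, O(mute_channel → ¬post_bond), contraposes to O(post_bond → ¬mute_channel); with O(post_bond) we get O(¬mute_channel).
From O(¬mute_channel) and premise 2, O(¬mute_channel → sanitize_area), we obtain O(sanitize_area).
The contrapositive of premise 4 (O(file_affidavit → ¬sanitize_area)) is O(sanitize_area → ¬file_affidavit), and O(sanitize_area) is already established, so O(¬file_affidavit).
However, premise 3 gives O(file_affidavit).
We now have both O(¬file_affidavit) and O(file_affidavit) — file_affidavit is simultaneously obligatory and forbidden, violating the D-axiom.

Inconsistent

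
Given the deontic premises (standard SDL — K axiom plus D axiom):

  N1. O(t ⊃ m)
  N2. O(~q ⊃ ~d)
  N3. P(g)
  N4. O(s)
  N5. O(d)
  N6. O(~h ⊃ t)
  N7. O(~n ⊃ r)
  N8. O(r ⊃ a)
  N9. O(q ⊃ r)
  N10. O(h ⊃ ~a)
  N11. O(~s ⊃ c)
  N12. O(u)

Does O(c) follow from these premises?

No

Premise 11 is O(~s ⊃ c), but O(~s) is not derivable from the premises, so it does not yield O(c).
No other premise forces O(c). An ideal world satisfying every premise can still have c false, so O(c) is not derivable.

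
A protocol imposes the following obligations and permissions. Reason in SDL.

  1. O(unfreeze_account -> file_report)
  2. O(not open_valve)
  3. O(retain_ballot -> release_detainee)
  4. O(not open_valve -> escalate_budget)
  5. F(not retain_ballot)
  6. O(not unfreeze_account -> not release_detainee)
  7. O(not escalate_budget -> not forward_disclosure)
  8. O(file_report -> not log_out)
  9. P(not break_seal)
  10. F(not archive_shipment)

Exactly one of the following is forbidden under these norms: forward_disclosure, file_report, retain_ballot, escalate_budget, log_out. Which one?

Premise 5 is F(not retain_ballot), i.e. O(retain_ballot).
Premise 3 is O(retain_ballot -> release_detainee); since O(retain_ballot), deontic closure gives O(release_detainee).
Premise 6 is O(not unfreeze_account -> not release_detainee); contrapositively O(release_detainee -> unfreeze_account). Since O(release_detainee) holds, K gives O(unfreeze_account).
Premise 1 is O(unfreeze_account -> file_report); since O(unfreeze_account), deontic closure gives O(file_report).
With premise 8, O(file_report -> not log_out), the K-axiom yields O(not log_out).
So O(not log_out) holds, i.e. log_out is forbidden. None of the other listed options is forbidden under the premises.

log_out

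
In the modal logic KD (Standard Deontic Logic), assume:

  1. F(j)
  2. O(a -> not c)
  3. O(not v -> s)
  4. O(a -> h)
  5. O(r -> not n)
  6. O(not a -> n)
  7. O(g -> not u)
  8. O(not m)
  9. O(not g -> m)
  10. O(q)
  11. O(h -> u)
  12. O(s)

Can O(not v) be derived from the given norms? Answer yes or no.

No

Premise 3 is O(not v -> s); even if O(s) held, inferring O(not v) would be affirming the consequent — invalid.
No other premise forces O(not v). An ideal world satisfying every premise can still have not v false, so O(not v) is not derivable.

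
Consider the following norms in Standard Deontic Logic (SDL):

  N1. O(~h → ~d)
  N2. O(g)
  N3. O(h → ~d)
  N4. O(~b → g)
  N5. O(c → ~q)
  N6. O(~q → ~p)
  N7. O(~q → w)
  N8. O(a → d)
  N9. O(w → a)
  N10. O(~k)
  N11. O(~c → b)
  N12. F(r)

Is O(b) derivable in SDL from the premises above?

Yes

Premises 3 and 1 are O(h → ~d) and O(~h → ~d); every ideal world satisfies h or ~h, so in either case ~d holds — hence O(~d).
Premise 8, O(a → d), contraposes to O(~d → ~a); with O(~d) we get O(~a).
Premise 9 is O(w → a); contrapositively O(~a → ~w). Since O(~a) holds, K gives O(~w).
Premise 7, O(~q → w), contraposes to O(~w → q); with O(~w) we get O(q).
Premise 5, O(c → ~q), contraposes to O(q → ~c); with O(q) we get O(~c).
Premise 11 is O(~c → b); since O(~c), deontic closure gives O(b).
Premises 2, 4, 6, 10, 12 do not contribute to this derivation.
So O(b) follows.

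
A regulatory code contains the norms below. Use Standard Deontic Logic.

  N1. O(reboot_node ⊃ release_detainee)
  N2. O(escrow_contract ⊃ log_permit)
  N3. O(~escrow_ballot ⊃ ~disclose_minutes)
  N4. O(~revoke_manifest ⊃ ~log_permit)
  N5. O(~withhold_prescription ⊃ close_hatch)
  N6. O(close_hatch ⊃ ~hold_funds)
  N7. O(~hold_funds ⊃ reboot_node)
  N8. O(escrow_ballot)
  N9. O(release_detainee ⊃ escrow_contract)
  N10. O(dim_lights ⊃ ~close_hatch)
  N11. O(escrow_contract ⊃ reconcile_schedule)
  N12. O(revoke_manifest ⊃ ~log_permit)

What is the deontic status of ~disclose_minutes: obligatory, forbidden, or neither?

Neither

Premise 3 is O(~escrow_ballot ⊃ ~disclose_minutes), but O(~escrow_ballot) is not derivable from the premises, so it does not yield O(~disclose_minutes).
No premise or chain of K-axiom applications forces O(~disclose_minutes), and none forces O(disclose_minutes). So ~disclose_minutes is neither obligatory nor forbidden under these norms.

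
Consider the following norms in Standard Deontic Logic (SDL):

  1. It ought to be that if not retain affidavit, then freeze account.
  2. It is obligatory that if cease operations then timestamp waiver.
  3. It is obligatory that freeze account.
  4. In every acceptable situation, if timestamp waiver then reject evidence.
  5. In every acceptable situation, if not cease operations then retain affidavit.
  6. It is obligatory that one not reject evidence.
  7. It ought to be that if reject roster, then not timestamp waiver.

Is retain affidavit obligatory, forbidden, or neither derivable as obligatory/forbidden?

Premise 6 gives O(¬reject_evidence).
The contrapositive of premise 4 (O(timestamp_waiver → reject_evidence)) is O(¬reject_evidence → ¬timestamp_waiver), and O(¬reject_evidence) is already established, so O(¬timestamp_waiver).
Premise 2, O(cease_operations → timestamp_waiver), contraposes to O(¬timestamp_waiver → ¬cease_operations); with O(¬timestamp_waiver) we get O(¬cease_operations).
With premise 5, O(¬cease_operations → retain_affidavit), the K-axiom yields O(retain_affidavit).
Premises 1, 3, 7 do not contribute to this derivation.
Hence retain_affidavit is obligatory.

Obligatory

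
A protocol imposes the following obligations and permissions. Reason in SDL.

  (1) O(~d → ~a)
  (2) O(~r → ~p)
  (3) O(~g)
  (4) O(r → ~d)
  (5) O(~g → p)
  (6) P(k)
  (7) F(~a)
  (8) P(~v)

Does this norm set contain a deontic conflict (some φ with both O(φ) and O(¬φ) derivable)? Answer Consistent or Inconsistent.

Inconsistent

From premise 3 we have O(~g).
Premise 5 is O(~g → p); since O(~g), deontic closure gives O(p).
Premise 2, O(~r → ~p), contraposes to O(p → r); with O(p) we get O(r).
From O(r) and premise 4, O(r → ~d), we obtain O(~d).
With premise 1, O(~d → ~a), the K-axiom yields O(~a).
However, F(~a) at premise 7 amounts to O(a).
We now have both O(~a) and O(a) — a is simultaneously obligatory and forbidden, violating the D-axiom.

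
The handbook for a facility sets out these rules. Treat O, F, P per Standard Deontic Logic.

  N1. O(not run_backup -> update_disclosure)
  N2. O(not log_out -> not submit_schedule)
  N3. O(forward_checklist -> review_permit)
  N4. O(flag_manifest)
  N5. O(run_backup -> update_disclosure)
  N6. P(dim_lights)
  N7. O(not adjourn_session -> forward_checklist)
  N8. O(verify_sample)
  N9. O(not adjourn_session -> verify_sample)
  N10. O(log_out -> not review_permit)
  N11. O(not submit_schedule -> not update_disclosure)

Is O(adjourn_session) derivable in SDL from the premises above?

Premises 1 and 5 cover both cases: O(not run_backup -> update_disclosure) and O(run_backup -> update_disclosure). Since not run_backup ∨ run_backup is a tautology, O(update_disclosure) follows.
Premise 11, O(not submit_schedule -> not update_disclosure), contraposes to O(update_disclosure -> submit_schedule); with O(update_disclosure) we get O(submit_schedule).
Premise 2 is O(not log_out -> not submit_schedule); contrapositively O(submit_schedule -> log_out). Since O(submit_schedule) holds, K gives O(log_out).
With premise 10, O(log_out -> not review_permit), the K-axiom yields O(not review_permit).
Premise 3 is O(forward_checklist -> review_permit); contrapositively O(not review_permit -> not forward_checklist). Since O(not review_permit) holds, K gives O(not forward_checklist).
Premise 7, O(not adjourn_session -> forward_checklist), contraposes to O(not forward_checklist -> adjourn_session); with O(not forward_checklist) we get O(adjourn_session).
Premises 4, 6, 8, 9 do not contribute to this derivation.
So O(adjourn_session) follows.

Yes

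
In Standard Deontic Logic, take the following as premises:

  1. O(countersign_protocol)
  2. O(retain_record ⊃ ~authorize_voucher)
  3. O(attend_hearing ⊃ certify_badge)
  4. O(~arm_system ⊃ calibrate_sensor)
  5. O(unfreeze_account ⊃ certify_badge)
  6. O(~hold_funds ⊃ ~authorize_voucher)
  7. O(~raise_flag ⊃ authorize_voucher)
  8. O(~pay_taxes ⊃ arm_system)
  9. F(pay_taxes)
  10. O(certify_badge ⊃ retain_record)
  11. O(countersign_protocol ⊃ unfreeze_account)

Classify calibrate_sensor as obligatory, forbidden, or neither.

Premise 4 is O(~arm_system ⊃ calibrate_sensor), but O(~arm_system) is not derivable from the premises, so it does not yield O(calibrate_sensor).
No premise or chain of K-axiom applications forces O(calibrate_sensor), and none forces O(~calibrate_sensor). So calibrate_sensor is neither obligatory nor forbidden under these norms.

Neither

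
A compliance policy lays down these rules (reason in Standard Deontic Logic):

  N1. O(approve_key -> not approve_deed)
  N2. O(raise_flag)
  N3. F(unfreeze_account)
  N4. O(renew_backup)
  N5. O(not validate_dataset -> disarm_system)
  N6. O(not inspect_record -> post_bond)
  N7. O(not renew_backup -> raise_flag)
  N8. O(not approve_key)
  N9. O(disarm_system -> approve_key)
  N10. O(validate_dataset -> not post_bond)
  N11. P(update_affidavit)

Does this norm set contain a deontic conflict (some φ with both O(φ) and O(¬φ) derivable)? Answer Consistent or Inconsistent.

Premise 7 is O(not renew_backup -> raise_flag); even if O(raise_flag) held, inferring O(not renew_backup) would be affirming the consequent — invalid.
So O(not renew_backup) is not derivable, and the apparent clash with O(renew_backup) does not arise.
A world satisfying every obligation exists (e.g. approve_deed=false, approve_key=false, disarm_system=false, inspect_record=true, post_bond=false, raise_flag=true, renew_backup=true, unfreeze_account=false, update_affidavit=false, validate_dataset=true); no atom is both obligatory and forbidden, so the set is consistent.

Consistent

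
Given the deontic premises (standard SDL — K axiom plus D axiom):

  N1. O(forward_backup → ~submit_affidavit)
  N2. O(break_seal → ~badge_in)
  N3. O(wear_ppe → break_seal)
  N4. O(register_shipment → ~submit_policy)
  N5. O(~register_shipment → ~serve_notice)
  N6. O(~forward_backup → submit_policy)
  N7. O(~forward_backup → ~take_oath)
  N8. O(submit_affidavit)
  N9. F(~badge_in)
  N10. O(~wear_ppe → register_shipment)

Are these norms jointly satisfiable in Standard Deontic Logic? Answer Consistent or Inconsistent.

Premise 9 is F(~badge_in), i.e. O(badge_in).
Premise 2 is O(break_seal → ~badge_in); contrapositively O(badge_in → ~break_seal). Since O(badge_in) holds, K gives O(~break_seal).
Premise 3 is O(wear_ppe → break_seal); contrapositively O(~break_seal → ~wear_ppe). Since O(~break_seal) holds, K gives O(~wear_ppe).
From O(~wear_ppe) and premise 10, O(~wear_ppe → register_shipment), we obtain O(register_shipment).
Premise 4 is O(register_shipment → ~submit_policy); since O(register_shipment), deontic closure gives O(~submit_policy).
The contrapositive of premise 6 (O(~forward_backup → submit_policy)) is O(~submit_policy → forward_backup), and O(~submit_policy) is already established, so O(forward_backup).
Premise 1 is O(forward_backup → ~submit_affidavit); since O(forward_backup), deontic closure gives O(~submit_affidavit).
Yet premise 8 states O(submit_affidavit).
We now have both O(~submit_affidavit) and O(submit_affidavit) — submit_affidavit is simultaneously obligatory and forbidden, violating the D-axiom.

Inconsistent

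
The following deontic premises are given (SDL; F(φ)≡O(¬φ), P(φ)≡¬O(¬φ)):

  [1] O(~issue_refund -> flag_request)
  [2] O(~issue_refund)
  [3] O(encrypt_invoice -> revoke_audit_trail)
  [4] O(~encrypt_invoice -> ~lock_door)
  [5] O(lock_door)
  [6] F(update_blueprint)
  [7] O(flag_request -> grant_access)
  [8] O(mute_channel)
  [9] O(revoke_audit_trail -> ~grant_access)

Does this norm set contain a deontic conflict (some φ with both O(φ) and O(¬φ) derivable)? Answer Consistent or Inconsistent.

Premise 5 states O(lock_door) outright.
The contrapositive of premise 4 (O(~encrypt_invoice -> ~lock_door)) is O(lock_door -> encrypt_invoice), and O(lock_door) is already established, so O(encrypt_invoice).
Premise 3 is O(encrypt_invoice -> revoke_audit_trail); since O(encrypt_invoice), deontic closure gives O(revoke_audit_trail).
Applying K to premise 9 (O(revoke_audit_trail -> ~grant_access)) and O(revoke_audit_trail) yields O(~grant_access).
The contrapositive of premise 7 (O(flag_request -> grant_access)) is O(~grant_access -> ~flag_request), and O(~grant_access) is already established, so O(~flag_request).
The contrapositive of premise 1 (O(~issue_refund -> flag_request)) is O(~flag_request -> issue_refund), and O(~flag_request) is already established, so O(issue_refund).
Yet premise 2 states O(~issue_refund).
We now have both O(issue_refund) and O(~issue_refund) — issue_refund is simultaneously obligatory and forbidden, violating the D-axiom.

Inconsistent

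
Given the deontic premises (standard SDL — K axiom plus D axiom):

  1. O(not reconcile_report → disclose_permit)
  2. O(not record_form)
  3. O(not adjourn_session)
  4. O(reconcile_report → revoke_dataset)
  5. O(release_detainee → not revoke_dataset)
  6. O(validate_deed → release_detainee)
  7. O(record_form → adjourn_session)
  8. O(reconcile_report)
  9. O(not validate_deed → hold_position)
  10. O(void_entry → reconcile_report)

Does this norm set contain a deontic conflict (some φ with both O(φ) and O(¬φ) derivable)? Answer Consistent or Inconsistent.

Premise 7 is O(record_form → adjourn_session), but O(record_form) is not derivable from the premises, so it does not yield O(adjourn_session).
So O(adjourn_session) is not derivable, and the apparent clash with O(not adjourn_session) does not arise.
A world satisfying every obligation exists (e.g. adjourn_session=false, disclose_permit=false, hold_position=true, reconcile_report=true, record_form=false, release_detainee=false, revoke_dataset=true, validate_deed=false, void_entry=false); no atom is both obligatory and forbidden, so the set is consistent.

Consistent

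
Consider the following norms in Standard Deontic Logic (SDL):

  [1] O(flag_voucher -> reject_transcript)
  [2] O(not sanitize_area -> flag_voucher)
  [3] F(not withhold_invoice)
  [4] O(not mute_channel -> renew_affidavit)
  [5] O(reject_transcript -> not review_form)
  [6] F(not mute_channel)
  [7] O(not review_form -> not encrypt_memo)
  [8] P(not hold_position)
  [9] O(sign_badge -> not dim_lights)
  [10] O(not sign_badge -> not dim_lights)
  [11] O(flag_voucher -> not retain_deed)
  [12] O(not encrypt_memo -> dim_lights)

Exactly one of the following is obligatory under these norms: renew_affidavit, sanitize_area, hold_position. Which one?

Premises 10 and 9 are O(not sign_badge -> not dim_lights) and O(sign_badge -> not dim_lights); every ideal world satisfies not sign_badge or sign_badge, so in either case not dim_lights holds — hence O(not dim_lights).
The contrapositive of premise 12 (O(not encrypt_memo -> dim_lights)) is O(not dim_lights -> encrypt_memo), and O(not dim_lights) is already established, so O(encrypt_memo).
Premise 7 is O(not review_form -> not encrypt_memo); contrapositively O(encrypt_memo -> review_form). Since O(encrypt_memo) holds, K gives O(review_form).
Premise 5, O(reject_transcript -> not review_form), contraposes to O(review_form -> not reject_transcript); with O(review_form) we get O(not reject_transcript).
Premise 1, O(flag_voucher -> reject_transcript), contraposes to O(not reject_transcript -> not flag_voucher); with O(not reject_transcript) we get O(not flag_voucher).
The contrapositive of premise 2 (O(not sanitize_area -> flag_voucher)) is O(not flag_voucher -> sanitize_area), and O(not flag_voucher) is already established, so O(sanitize_area).
So O(sanitize_area) holds — sanitize_area is obligatory. None of the other listed options is made obligatory by any chain of premises.

sanitize_area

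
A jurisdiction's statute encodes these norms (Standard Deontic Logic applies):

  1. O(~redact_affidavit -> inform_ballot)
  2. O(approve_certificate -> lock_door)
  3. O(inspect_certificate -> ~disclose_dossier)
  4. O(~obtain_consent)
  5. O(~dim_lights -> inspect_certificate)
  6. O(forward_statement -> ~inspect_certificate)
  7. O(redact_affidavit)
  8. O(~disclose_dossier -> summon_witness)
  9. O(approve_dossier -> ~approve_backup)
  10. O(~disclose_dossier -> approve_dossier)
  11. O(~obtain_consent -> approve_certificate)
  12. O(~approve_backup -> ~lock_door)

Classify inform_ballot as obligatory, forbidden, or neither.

Neither

Premise 1 is O(~redact_affidavit -> inform_ballot), but O(~redact_affidavit) is not derivable from the premises, so it does not yield O(inform_ballot).
No premise or chain of K-axiom applications forces O(inform_ballot), and none forces O(~inform_ballot). So inform_ballot is neither obligatory nor forbidden under these norms.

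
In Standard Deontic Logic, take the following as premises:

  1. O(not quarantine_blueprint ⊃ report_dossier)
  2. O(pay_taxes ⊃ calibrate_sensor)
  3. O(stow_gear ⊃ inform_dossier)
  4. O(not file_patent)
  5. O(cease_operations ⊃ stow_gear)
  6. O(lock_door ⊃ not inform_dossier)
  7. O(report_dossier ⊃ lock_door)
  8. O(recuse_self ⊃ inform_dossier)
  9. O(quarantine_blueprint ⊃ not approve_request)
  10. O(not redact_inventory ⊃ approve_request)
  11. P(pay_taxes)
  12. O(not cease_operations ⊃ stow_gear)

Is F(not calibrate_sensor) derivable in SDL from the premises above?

No

Premise 2 is O(pay_taxes ⊃ calibrate_sensor), but O(pay_taxes) is not derivable from the premises (the permission P(pay_taxes) asserts only not O(not pay_taxes), not O(pay_taxes)), so it does not yield O(calibrate_sensor).
No other premise forces O(calibrate_sensor). An ideal world satisfying every premise can still have not calibrate_sensor true, so F(not calibrate_sensor) is not derivable.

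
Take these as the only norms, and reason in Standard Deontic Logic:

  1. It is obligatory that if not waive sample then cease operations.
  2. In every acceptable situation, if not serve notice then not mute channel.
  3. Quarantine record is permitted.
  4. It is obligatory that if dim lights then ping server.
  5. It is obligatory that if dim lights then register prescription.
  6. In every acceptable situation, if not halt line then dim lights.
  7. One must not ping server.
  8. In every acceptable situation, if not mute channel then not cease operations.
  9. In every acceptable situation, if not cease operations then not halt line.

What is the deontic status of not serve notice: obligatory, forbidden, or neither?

Forbidden

Premise 7 is F(ping_server), i.e. O(¬ping_server).
Premise 4 is O(dim_lights → ping_server); contrapositively O(¬ping_server → ¬dim_lights). Since O(¬ping_server) holds, K gives O(¬dim_lights).
The contrapositive of premise 6 (O(¬halt_line → dim_lights)) is O(¬dim_lights → halt_line), and O(¬dim_lights) is already established, so O(halt_line).
Premise 9 is O(¬cease_operations → ¬halt_line); contrapositively O(halt_line → cease_operations). Since O(halt_line) holds, K gives O(cease_operations).
Premise 8, O(¬mute_channel → ¬cease_operations), contraposes to O(cease_operations → mute_channel); with O(cease_operations) we get O(mute_channel).
The contrapositive of premise 2 (O(¬serve_notice → ¬mute_channel)) is O(mute_channel → serve_notice), and O(mute_channel) is already established, so O(serve_notice).
Premises 1, 3, 5 do not contribute to this derivation.
Thus O(serve_notice), which is F(¬serve_notice): ¬serve_notice is forbidden.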